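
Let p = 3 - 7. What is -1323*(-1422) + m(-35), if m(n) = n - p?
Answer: 1881275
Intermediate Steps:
p = -4
m(n) = 4 + n (m(n) = n - 1*(-4) = n + 4 = 4 + n)
-1323*(-1422) + m(-35) = -1323*(-1422) + (4 - 35) = 1881306 - 31 = 1881275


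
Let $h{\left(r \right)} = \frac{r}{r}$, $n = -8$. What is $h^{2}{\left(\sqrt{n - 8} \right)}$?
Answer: $1$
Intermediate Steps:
$h{\left(r \right)} = 1$
$h^{2}{\left(\sqrt{n - 8} \right)} = 1^{2} = 1$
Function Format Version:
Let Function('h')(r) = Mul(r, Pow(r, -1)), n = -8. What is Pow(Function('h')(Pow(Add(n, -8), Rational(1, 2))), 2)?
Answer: 1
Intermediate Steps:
Function('h')(r) = 1
Pow(Function('h')(Pow(Add(n, -8), Rational(1, 2))), 2) = Pow(1, 2) = 1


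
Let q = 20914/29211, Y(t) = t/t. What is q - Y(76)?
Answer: -8297/29211 ≈ -0.28404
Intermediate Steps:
Y(t) = 1
q = 20914/29211 (q = 20914*(1/29211) = 20914/29211 ≈ 0.71596)
q - Y(76) = 20914/29211 - 1*1 = 20914/29211 - 1 = -8297/29211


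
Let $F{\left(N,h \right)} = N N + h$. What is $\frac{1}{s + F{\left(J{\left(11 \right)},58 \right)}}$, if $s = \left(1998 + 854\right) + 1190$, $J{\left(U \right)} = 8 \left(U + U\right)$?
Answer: $\frac{1}{35076} \approx 2.851 \cdot 10^{-5}$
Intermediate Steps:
$J{\left(U \right)} = 16 U$ ($J{\left(U \right)} = 8 \cdot 2 U = 16 U$)
$F{\left(N,h \right)} = h + N^{2}$ ($F{\left(N,h \right)} = N^{2} + h = h + N^{2}$)
$s = 4042$ ($s = 2852 + 1190 = 4042$)
$\frac{1}{s + F{\left(J{\left(11 \right)},58 \right)}} = \frac{1}{4042 + \left(58 + \left(16 \cdot 11\right)^{2}\right)} = \frac{1}{4042 + \left(58 + 176^{2}\right)} = \frac{1}{4042 + \left(58 + 30976\right)} = \frac{1}{4042 + 31034} = \frac{1}{35076}$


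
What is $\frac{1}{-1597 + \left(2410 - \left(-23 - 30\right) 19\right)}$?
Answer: $\frac{1}{1820} \approx 0.00054945$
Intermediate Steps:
$\frac{1}{-1597 + \left(2410 - \left(-23 - 30\right) 19\right)} = \frac{1}{-1597 + \left(2410 - \left(-53\right) 19\right)} = \frac{1}{-1597 + \left(2410 - -1007\right)} = \frac{1}{-1597 + \left(2410 + 1007\right)} = \frac{1}{-1597 + 3417} = \frac{1}{1820}$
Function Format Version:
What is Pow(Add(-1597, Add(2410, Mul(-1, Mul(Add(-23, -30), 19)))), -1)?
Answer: Rational(1, 1820) ≈ 0.00054945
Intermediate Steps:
Pow(Add(-1597, Add(2410, Mul(-1, Mul(Add(-23, -30), 19)))), -1) = Pow(Add(-1597, Add(2410, Mul(-1, Mul(-53, 19)))), -1) = Pow(Add(-1597, Add(2410, Mul(-1, -1007))), -1) = Pow(Add(-1597, Add(2410, 1007)), -1) = Pow(Add(-1597, 3417), -1) = Pow(1820, -1) = Rational(1, 1820)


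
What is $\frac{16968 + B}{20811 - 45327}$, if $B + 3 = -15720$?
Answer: $- \frac{415}{8172} \approx -0.050783$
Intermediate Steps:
$B = -15723$ ($B = -3 - 15720 = -15723$)
$\frac{16968 + B}{20811 - 45327} = \frac{16968 - 15723}{20811 - 45327} = \frac{1245}{-24516} = 1245 \left(- \frac{1}{24516}\right) = - \frac{415}{8172}$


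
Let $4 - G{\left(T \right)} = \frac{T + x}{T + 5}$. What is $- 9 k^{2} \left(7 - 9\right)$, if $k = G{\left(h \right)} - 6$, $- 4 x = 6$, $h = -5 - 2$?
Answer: $\frac{5625}{8} \approx 703.13$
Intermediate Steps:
$h = -7$
$x = - \frac{3}{2}$ ($x = \left(- \frac{1}{4}\right) 6 = - \frac{3}{2} \approx -1.5$)
$G{\left(T \right)} = 4 - \frac{- \frac{3}{2} + T}{5 + T}$ ($G{\left(T \right)} = 4 - \frac{T - \frac{3}{2}}{T + 5} = 4 - \frac{- \frac{3}{2} + T}{5 + T}$)
$k = - \frac{25}{4}$ ($k = \frac{43 + 6 \left(-7\right)}{2 \left(5 - 7\right)} - 6 = \frac{43 - 42}{2 \left(-2\right)} - 6 = \frac{1}{2} \left(- \frac{1}{2}\right) 1 - 6 = - \frac{1}{4} - 6 = - \frac{25}{4} \approx -6.25$)
$- 9 k^{2} \left(7 - 9\right) = - 9 \left(- \frac{25}{4}\right)^{2} \left(7 - 9\right) = \left(-9\right) \frac{625}{16} \left(7 - 9\right) = \left(- \frac{5625}{16}\right) \left(-2\right) = \frac{5625}{8}$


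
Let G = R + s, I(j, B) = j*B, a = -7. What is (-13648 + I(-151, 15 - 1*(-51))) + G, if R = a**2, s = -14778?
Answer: -38343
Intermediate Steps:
R = 49 (R = (-7)**2 = 49)
I(j, B) = B*j
G = -14729 (G = 49 - 14778 = -14729)
(-13648 + I(-151, 15 - 1*(-51))) + G = (-13648 + (15 - 1*(-51))*(-151)) - 14729 = (-13648 + (15 + 51)*(-151)) - 14729 = (-13648 + 66*(-151)) - 14729 = (-13648 - 9966) - 14729 = -23614 - 14729 = -38343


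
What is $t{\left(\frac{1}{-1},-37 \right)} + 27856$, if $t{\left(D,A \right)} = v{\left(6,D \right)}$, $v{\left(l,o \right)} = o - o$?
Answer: $27856$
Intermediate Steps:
$v{\left(l,o \right)} = 0$
$t{\left(D,A \right)} = 0$
$t{\left(\frac{1}{-1},-37 \right)} + 27856 = 0 + 27856 = 27856$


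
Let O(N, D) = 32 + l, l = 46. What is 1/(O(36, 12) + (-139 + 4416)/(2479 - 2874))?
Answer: 395/26533 ≈ 0.014887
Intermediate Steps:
O(N, D) = 78 (O(N, D) = 32 + 46 = 78)
1/(O(36, 12) + (-139 + 4416)/(2479 - 2874)) = 1/(78 + (-139 + 4416)/(2479 - 2874)) = 1/(78 + 4277/(-395)) = 1/(78 + 4277*(-1/395)) = 1/(78 - 4277/395) = 1/(26533/395) = 395/26533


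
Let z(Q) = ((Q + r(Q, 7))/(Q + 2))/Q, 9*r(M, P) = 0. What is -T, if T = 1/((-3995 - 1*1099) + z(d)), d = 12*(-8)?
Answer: 94/478837 ≈ 0.00019631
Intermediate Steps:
r(M, P) = 0 (r(M, P) = (1/9)*0 = 0)
d = -96
z(Q) = 1/(2 + Q) (z(Q) = ((Q + 0)/(Q + 2))/Q = (Q/(2 + Q))/Q = 1/(2 + Q))
T = -94/478837 (T = 1/((-3995 - 1*1099) + 1/(2 - 96)) = 1/((-3995 - 1099) + 1/(-94)) = 1/(-5094 - 1/94) = 1/(-478837/94) = -94/478837 ≈ -0.00019631)
-T = -1*(-94/478837) = 94/478837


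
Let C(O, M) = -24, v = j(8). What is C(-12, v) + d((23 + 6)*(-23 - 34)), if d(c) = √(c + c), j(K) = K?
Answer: -24 + I*√3306 ≈ -24.0 + 57.498*I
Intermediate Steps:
v = 8
d(c) = √2*√c (d(c) = √(2*c) = √2*√c)
C(-12, v) + d((23 + 6)*(-23 - 34)) = -24 + √2*√((23 + 6)*(-23 - 34)) = -24 + √2*√(29*(-57)) = -24 + √2*√(-1653) = -24 + √2*(I*√1653) = -24 + I*√3306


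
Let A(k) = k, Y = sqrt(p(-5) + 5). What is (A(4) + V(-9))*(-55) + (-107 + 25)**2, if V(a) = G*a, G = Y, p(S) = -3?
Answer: 6504 + 495*sqrt(2) ≈ 7204.0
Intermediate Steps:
Y = sqrt(2) (Y = sqrt(-3 + 5) = sqrt(2) ≈ 1.4142)
G = sqrt(2) ≈ 1.4142
V(a) = a*sqrt(2) (V(a) = sqrt(2)*a = a*sqrt(2))
(A(4) + V(-9))*(-55) + (-107 + 25)**2 = (4 - 9*sqrt(2))*(-55) + (-107 + 25)**2 = (-220 + 495*sqrt(2)) + (-82)**2 = (-220 + 495*sqrt(2)) + 6724 = 6504 + 495*sqrt(2)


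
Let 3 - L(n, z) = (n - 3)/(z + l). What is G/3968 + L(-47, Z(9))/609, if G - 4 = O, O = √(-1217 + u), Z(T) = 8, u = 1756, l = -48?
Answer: 335/86304 + 7*√11/3968 ≈ 0.0097325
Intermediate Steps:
L(n, z) = 3 - (-3 + n)/(-48 + z) (L(n, z) = 3 - (n - 3)/(z - 48) = 3 - (-3 + n)/(-48 + z))
O = 7*√11 (O = √(-1217 + 1756) = √539 = 7*√11 ≈ 23.216)
G = 4 + 7*√11 ≈ 27.216
G/3968 + L(-47, Z(9))/609 = (4 + 7*√11)/3968 + ((-141 - 1*(-47) + 3*8)/(-48 + 8))/609 = (4 + 7*√11)*(1/3968) + ((-141 + 47 + 24)/(-40))*(1/609) = (1/992 + 7*√11/3968) - 1/40*(-70)*(1/609) = (1/992 + 7*√11/3968) + (7/4)*(1/609) = (1/992 + 7*√11/3968) + 1/348 = 335/86304 + 7*√11/3968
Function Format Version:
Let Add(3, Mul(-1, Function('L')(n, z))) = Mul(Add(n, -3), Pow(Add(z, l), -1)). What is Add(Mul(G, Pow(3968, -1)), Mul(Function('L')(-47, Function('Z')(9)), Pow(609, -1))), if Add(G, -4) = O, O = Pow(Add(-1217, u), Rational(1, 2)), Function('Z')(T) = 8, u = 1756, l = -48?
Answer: Add(Rational(335, 86304), Mul(Rational(7, 3968), Pow(11, Rational(1, 2)))) ≈ 0.0097325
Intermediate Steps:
Function('L')(n, z) = Add(3, Mul(-1, Pow(Add(-48, z), -1), Add(-3, n))) (Function('L')(n, z) = Add(3, Mul(-1, Mul(Add(n, -3), Pow(Add(z, -48), -1)))) = Add(3, Mul(-1, Mul(Add(-3, n), Pow(Add(-48, z), -1)))) = Add(3, Mul(-1, Mul(Pow(Add(-48, z), -1), Add(-3, n)))) = Add(3, Mul(-1, Pow(Add(-48, z), -1), Add(-3, n))))
O = Mul(7, Pow(11, Rational(1, 2))) (O = Pow(Add(-1217, 1756), Rational(1, 2)) = Pow(539, Rational(1, 2)) = Mul(7, Pow(11, Rational(1, 2))) ≈ 23.216)
G = Add(4, Mul(7, Pow(11, Rational(1, 2)))) ≈ 27.216
Add(Mul(G, Pow(3968, -1)), Mul(Function('L')(-47, Function('Z')(9)), Pow(609, -1))) = Add(Mul(Add(4, Mul(7, Pow(11, Rational(1, 2)))), Pow(3968, -1)), Mul(Mul(Pow(Add(-48, 8), -1), Add(-141, Mul(-1, -47), Mul(3, 8))), Pow(609, -1))) = Add(Mul(Add(4, Mul(7, Pow(11, Rational(1, 2)))), Rational(1, 3968)), Mul(Mul(Pow(-40, -1), Add(-141, 47, 24)), Rational(1, 609))) = Add(Add(Rational(1, 992), Mul(Rational(7, 3968), Pow(11, Rational(1, 2)))), Mul(Mul(Rational(-1, 40), -70), Rational(1, 609))) = Add(Add(Rational(1, 992), Mul(Rational(7, 3968), Pow(11, Rational(1, 2)))), Mul(Rational(7, 4), Rational(1, 609))) = Add(Add(Rational(1, 992), Mul(Rational(7, 3968), Pow(11, Rational(1, 2)))), Rational(1, 348)) = Add(Rational(335, 86304), Mul(Rational(7, 3968), Pow(11, Rational(1, 2))))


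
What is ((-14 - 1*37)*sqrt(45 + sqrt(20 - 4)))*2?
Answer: -714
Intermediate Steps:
((-14 - 1*37)*sqrt(45 + sqrt(20 - 4)))*2 = ((-14 - 37)*sqrt(45 + sqrt(16)))*2 = -51*sqrt(45 + 4)*2 = -51*sqrt(49)*2 = -51*7*2 = -357*2 = -714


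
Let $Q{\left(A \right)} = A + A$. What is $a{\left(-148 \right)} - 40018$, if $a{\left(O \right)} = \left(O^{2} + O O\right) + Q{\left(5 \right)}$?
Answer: $3800$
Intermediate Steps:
$Q{\left(A \right)} = 2 A$
$a{\left(O \right)} = 10 + 2 O^{2}$ ($a{\left(O \right)} = \left(O^{2} + O O\right) + 2 \cdot 5 = \left(O^{2} + O^{2}\right) + 10 = 2 O^{2} + 10 = 10 + 2 O^{2}$)
$a{\left(-148 \right)} - 40018 = \left(10 + 2 \left(-148\right)^{2}\right) - 40018 = \left(10 + 2 \cdot 21904\right) - 40018 = \left(10 + 43808\right) - 40018 = 43818 - 40018 = 3800$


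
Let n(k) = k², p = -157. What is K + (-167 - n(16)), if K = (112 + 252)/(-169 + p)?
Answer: -69131/163 ≈ -424.12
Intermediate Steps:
K = -182/163 (K = (112 + 252)/(-169 - 157) = 364/(-326) = 364*(-1/326) = -182/163 ≈ -1.1166)
K + (-167 - n(16)) = -182/163 + (-167 - 1*16²) = -182/163 + (-167 - 1*256) = -182/163 + (-167 - 256) = -182/163 - 423 = -69131/163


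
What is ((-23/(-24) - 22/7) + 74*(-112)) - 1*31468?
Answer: -6679375/168 ≈ -39758.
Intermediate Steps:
((-23/(-24) - 22/7) + 74*(-112)) - 1*31468 = ((-23*(-1/24) - 22*1/7) - 8288) - 31468 = ((23/24 - 22/7) - 8288) - 31468 = (-367/168 - 8288) - 31468 = -1392751/168 - 31468 = -6679375/168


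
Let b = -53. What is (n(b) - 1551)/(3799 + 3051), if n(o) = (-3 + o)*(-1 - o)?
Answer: -4463/6850 ≈ -0.65153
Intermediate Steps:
n(o) = (-1 - o)*(-3 + o)
(n(b) - 1551)/(3799 + 3051) = ((3 - 1*(-53)² + 2*(-53)) - 1551)/(3799 + 3051) = ((3 - 1*2809 - 106) - 1551)/6850 = ((3 - 2809 - 106) - 1551)*(1/6850) = (-2912 - 1551)*(1/6850) = -4463*1/6850 = -4463/6850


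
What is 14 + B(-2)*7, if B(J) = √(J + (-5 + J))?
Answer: 14 + 21*I ≈ 14.0 + 21.0*I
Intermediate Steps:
B(J) = √(-5 + 2*J)
14 + B(-2)*7 = 14 + √(-5 + 2*(-2))*7 = 14 + √(-5 - 4)*7 = 14 + √(-9)*7 = 14 + (3*I)*7 = 14 + 21*I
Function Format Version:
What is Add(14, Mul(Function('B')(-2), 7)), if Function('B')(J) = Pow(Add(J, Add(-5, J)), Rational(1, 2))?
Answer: Add(14, Mul(21, I)) ≈ Add(14.000, Mul(21.000, I))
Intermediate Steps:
Function('B')(J) = Pow(Add(-5, Mul(2, J)), Rational(1, 2))
Add(14, Mul(Function('B')(-2), 7)) = Add(14, Mul(Pow(Add(-5, Mul(2, -2)), Rational(1, 2)), 7)) = Add(14, Mul(Pow(Add(-5, -4), Rational(1, 2)), 7)) = Add(14, Mul(Pow(-9, Rational(1, 2)), 7)) = Add(14, Mul(Mul(3, I), 7)) = Add(14, Mul(21, I))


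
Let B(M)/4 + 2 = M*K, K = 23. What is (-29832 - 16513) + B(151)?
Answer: -32461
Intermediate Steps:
B(M) = -8 + 92*M (B(M) = -8 + 4*(M*23) = -8 + 4*(23*M) = -8 + 92*M)
(-29832 - 16513) + B(151) = (-29832 - 16513) + (-8 + 92*151) = -46345 + (-8 + 13892) = -46345 + 13884 = -32461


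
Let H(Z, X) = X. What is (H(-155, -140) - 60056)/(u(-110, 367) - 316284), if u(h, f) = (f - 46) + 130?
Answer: 60196/315833 ≈ 0.19059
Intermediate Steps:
u(h, f) = 84 + f (u(h, f) = (-46 + f) + 130 = 84 + f)
(H(-155, -140) - 60056)/(u(-110, 367) - 316284) = (-140 - 60056)/((84 + 367) - 316284) = -60196/(451 - 316284) = -60196/(-315833) = -60196*(-1/315833) = 60196/315833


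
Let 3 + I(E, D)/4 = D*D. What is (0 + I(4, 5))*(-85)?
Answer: -7480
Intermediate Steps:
I(E, D) = -12 + 4*D² (I(E, D) = -12 + 4*(D*D) = -12 + 4*D²)
(0 + I(4, 5))*(-85) = (0 + (-12 + 4*5²))*(-85) = (0 + (-12 + 4*25))*(-85) = (0 + (-12 + 100))*(-85) = (0 + 88)*(-85) = 88*(-85) = -7480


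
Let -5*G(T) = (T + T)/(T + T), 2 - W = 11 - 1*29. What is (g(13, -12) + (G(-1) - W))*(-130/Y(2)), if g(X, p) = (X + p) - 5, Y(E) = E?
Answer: 1573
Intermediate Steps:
W = 20 (W = 2 - (11 - 1*29) = 2 - (11 - 29) = 2 - 1*(-18) = 2 + 18 = 20)
g(X, p) = -5 + X + p
G(T) = -⅕ (G(T) = -(T + T)/(5*(T + T)) = -2*T/(5*(2*T)) = -2*T*1/(2*T)/5 = -⅕*1 = -⅕)
(g(13, -12) + (G(-1) - W))*(-130/Y(2)) = ((-5 + 13 - 12) + (-⅕ - 1*20))*(-130/2) = (-4 + (-⅕ - 20))*(-130*½) = (-4 - 101/5)*(-65) = -121/5*(-65) = 1573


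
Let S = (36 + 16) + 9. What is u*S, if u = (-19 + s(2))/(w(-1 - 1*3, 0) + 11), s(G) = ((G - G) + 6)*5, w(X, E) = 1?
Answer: 671/12 ≈ 55.917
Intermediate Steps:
s(G) = 30 (s(G) = (0 + 6)*5 = 6*5 = 30)
u = 11/12 (u = (-19 + 30)/(1 + 11) = 11/12 ≈ 0.91667)
S = 61 (S = 52 + 9 = 61)
u*S = (11/12)*61 = 671/12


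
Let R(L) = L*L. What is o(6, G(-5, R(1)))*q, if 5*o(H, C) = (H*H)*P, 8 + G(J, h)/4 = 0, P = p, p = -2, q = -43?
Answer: 3096/5 ≈ 619.20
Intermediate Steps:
R(L) = L²
P = -2
G(J, h) = -32 (G(J, h) = -32 + 4*0 = -32 + 0 = -32)
o(H, C) = -2*H²/5 (o(H, C) = ((H*H)*(-2))/5 = (H²*(-2))/5 = (-2*H²)/5 = -2*H²/5)
o(6, G(-5, R(1)))*q = -⅖*6²*(-43) = -⅖*36*(-43) = -72/5*(-43) = 3096/5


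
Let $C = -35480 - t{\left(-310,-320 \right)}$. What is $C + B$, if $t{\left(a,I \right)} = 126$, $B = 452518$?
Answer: $416912$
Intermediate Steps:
$C = -35606$ ($C = -35480 - 126 = -35606$)
$C + B = -35606 + 452518 = 416912$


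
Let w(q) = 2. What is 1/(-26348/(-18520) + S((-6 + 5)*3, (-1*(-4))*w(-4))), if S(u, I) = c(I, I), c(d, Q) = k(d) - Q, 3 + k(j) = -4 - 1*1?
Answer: -4630/67493 ≈ -0.068600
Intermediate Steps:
k(j) = -8 (k(j) = -3 + (-4 - 1*1) = -3 + (-4 - 1) = -3 - 5 = -8)
c(d, Q) = -8 - Q
S(u, I) = -8 - I
1/(-26348/(-18520) + S((-6 + 5)*3, (-1*(-4))*w(-4))) = 1/(-26348/(-18520) + (-8 - (-1*(-4))*2)) = 1/(-26348*(-1/18520) + (-8 - 4*2)) = 1/(6587/4630 + (-8 - 1*8)) = 1/(6587/4630 + (-8 - 8)) = 1/(6587/4630 - 16) = 1/(-67493/4630) = -4630/67493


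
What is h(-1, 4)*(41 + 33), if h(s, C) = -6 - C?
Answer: -740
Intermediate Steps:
h(-1, 4)*(41 + 33) = (-6 - 1*4)*(41 + 33) = (-6 - 4)*74 = -10*74 = -740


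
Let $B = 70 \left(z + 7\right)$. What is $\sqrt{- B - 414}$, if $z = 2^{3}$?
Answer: $2 i \sqrt{366} \approx 38.262 i$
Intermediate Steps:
$z = 8$
$B = 1050$ ($B = 70 \left(8 + 7\right) = 70 \cdot 15 = 1050$)
$\sqrt{- B - 414} = \sqrt{\left(-1\right) 1050 - 414} = \sqrt{-1050 - 414} = \sqrt{-1464} = 2 i \sqrt{366}$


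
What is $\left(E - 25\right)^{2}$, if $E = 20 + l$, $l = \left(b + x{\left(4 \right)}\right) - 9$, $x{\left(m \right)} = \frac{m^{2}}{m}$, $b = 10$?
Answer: $0$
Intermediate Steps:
$x{\left(m \right)} = m$
$l = 5$ ($l = \left(10 + 4\right) - 9 = 14 - 9 = 5$)
$E = 25$ ($E = 20 + 5 = 25$)
$\left(E - 25\right)^{2} = \left(25 - 25\right)^{2} = 0^{2} = 0$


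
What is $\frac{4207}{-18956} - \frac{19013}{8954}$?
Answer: $- \frac{28434279}{12123716} \approx -2.3453$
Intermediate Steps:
$\frac{4207}{-18956} - \frac{19013}{8954} = 4207 \left(- \frac{1}{18956}\right) - \frac{19013}{8954} = - \frac{601}{2708} - \frac{19013}{8954} = - \frac{28434279}{12123716}$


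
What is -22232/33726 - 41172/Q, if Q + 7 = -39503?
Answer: 674842/1762585 ≈ 0.38287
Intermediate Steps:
Q = -39510 (Q = -7 - 39503 = -39510)
-22232/33726 - 41172/Q = -22232/33726 - 41172/(-39510) = -22232*1/33726 - 41172*(-1/39510) = -1588/2409 + 6862/6585 = 674842/1762585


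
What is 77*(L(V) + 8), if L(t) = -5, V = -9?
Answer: 231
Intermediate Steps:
77*(L(V) + 8) = 77*(-5 + 8) = 77*3 = 231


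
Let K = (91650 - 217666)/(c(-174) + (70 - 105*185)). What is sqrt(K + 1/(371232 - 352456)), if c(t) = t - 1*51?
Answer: sqrt(112326643166470)/4177660 ≈ 2.5369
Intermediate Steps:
c(t) = -51 + t (c(t) = t - 51 = -51 + t)
K = 2864/445 (K = (91650 - 217666)/((-51 - 174) + (70 - 105*185)) = -126016/(-225 + (70 - 19425)) = -126016/(-225 - 19355) = -126016/(-19580) = -126016*(-1/19580) = 2864/445 ≈ 6.4360)
sqrt(K + 1/(371232 - 352456)) = sqrt(2864/445 + 1/(371232 - 352456)) = sqrt(2864/445 + 1/18776) = sqrt(53774909/8355320) = sqrt(112326643166470)/4177660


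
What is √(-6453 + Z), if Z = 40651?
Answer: √34198 ≈ 184.93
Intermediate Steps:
√(-6453 + Z) = √(-6453 + 40651) = √34198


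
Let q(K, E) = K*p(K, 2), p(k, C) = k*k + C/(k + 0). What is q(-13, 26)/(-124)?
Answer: 2195/124 ≈ 17.702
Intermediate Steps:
p(k, C) = k² + C/k
q(K, E) = 2 + K³ (q(K, E) = K*((2 + K³)/K) = 2 + K³)
q(-13, 26)/(-124) = (2 + (-13)³)/(-124) = (2 - 2197)*(-1/124) = -2195*(-1/124) = 2195/124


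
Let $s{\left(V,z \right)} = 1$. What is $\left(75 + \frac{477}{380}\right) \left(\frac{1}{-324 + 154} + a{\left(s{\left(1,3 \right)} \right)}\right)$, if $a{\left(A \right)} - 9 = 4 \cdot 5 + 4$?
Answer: $\frac{162531993}{64600} \approx 2516.0$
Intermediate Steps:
$a{\left(A \right)} = 33$ ($a{\left(A \right)} = 9 + \left(4 \cdot 5 + 4\right) = 9 + \left(20 + 4\right) = 9 + 24 = 33$)
$\left(75 + \frac{477}{380}\right) \left(\frac{1}{-324 + 154} + a{\left(s{\left(1,3 \right)} \right)}\right) = \left(75 + \frac{477}{380}\right) \left(\frac{1}{-324 + 154} + 33\right) = \left(75 + 477 \cdot \frac{1}{380}\right) \left(\frac{1}{-170} + 33\right) = \left(75 + \frac{477}{380}\right) \left(- \frac{1}{170} + 33\right) = \frac{28977}{380} \cdot \frac{5609}{170} = \frac{162531993}{64600}$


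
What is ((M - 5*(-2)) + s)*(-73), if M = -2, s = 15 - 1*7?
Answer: -1168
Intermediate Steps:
s = 8 (s = 15 - 7 = 8)
((M - 5*(-2)) + s)*(-73) = ((-2 - 5*(-2)) + 8)*(-73) = ((-2 + 10) + 8)*(-73) = (8 + 8)*(-73) = 16*(-73) = -1168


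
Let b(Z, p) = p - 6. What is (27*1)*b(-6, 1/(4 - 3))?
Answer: -135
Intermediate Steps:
b(Z, p) = -6 + p
(27*1)*b(-6, 1/(4 - 3)) = (27*1)*(-6 + 1/(4 - 3)) = 27*(-6 + 1/1) = 27*(-6 + 1) = 27*(-5) = -135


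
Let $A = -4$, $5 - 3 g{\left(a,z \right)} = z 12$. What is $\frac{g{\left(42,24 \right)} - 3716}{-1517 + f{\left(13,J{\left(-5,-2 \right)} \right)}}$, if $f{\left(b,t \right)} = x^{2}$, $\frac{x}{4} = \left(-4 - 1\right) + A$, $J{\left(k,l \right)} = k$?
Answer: $\frac{11431}{663} \approx 17.241$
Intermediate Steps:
$g{\left(a,z \right)} = \frac{5}{3} - 4 z$ ($g{\left(a,z \right)} = \frac{5}{3} - \frac{z 12}{3} = \frac{5}{3} - \frac{12 z}{3} = \frac{5}{3} - 4 z$)
$x = -36$ ($x = 4 \left(\left(-4 - 1\right) - 4\right) = 4 \left(-5 - 4\right) = 4 \left(-9\right) = -36$)
$f{\left(b,t \right)} = 1296$ ($f{\left(b,t \right)} = \left(-36\right)^{2} = 1296$)
$\frac{g{\left(42,24 \right)} - 3716}{-1517 + f{\left(13,J{\left(-5,-2 \right)} \right)}} = \frac{\left(\frac{5}{3} - 96\right) - 3716}{-1517 + 1296} = \frac{\left(\frac{5}{3} - 96\right) - 3716}{-221} = \left(- \frac{283}{3} - 3716\right) \left(- \frac{1}{221}\right) = \left(- \frac{11431}{3}\right) \left(- \frac{1}{221}\right) = \frac{11431}{663}$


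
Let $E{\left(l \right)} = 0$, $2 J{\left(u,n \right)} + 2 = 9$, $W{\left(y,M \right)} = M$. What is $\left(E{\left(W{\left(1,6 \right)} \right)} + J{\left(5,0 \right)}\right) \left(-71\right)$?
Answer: $- \frac{497}{2} \approx -248.5$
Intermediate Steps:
$J{\left(u,n \right)} = \frac{7}{2}$ ($J{\left(u,n \right)} = -1 + \frac{1}{2} \cdot 9 = -1 + \frac{9}{2} = \frac{7}{2}$)
$\left(E{\left(W{\left(1,6 \right)} \right)} + J{\left(5,0 \right)}\right) \left(-71\right) = \left(0 + \frac{7}{2}\right) \left(-71\right) = \frac{7}{2} \left(-71\right) = - \frac{497}{2}$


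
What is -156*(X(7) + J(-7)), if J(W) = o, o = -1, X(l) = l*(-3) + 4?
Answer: 2808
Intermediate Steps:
X(l) = 4 - 3*l (X(l) = -3*l + 4 = 4 - 3*l)
J(W) = -1
-156*(X(7) + J(-7)) = -156*((4 - 3*7) - 1) = -156*((4 - 21) - 1) = -156*(-17 - 1) = -156*(-18) = 2808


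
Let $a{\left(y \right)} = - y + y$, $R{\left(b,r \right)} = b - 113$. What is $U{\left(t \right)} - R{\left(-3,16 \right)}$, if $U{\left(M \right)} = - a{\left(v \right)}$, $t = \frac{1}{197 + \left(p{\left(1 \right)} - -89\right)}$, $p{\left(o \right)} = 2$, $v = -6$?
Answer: $116$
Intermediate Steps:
$R{\left(b,r \right)} = -113 + b$
$a{\left(y \right)} = 0$
$t = \frac{1}{288}$ ($t = \frac{1}{197 + \left(2 - -89\right)} = \frac{1}{197 + \left(2 + 89\right)} = \frac{1}{197 + 91} = \frac{1}{288} \approx 0.0034722$)
$U{\left(M \right)} = 0$ ($U{\left(M \right)} = \left(-1\right) 0 = 0$)
$U{\left(t \right)} - R{\left(-3,16 \right)} = 0 - \left(-113 - 3\right) = 0 - -116 = 0 + 116 = 116$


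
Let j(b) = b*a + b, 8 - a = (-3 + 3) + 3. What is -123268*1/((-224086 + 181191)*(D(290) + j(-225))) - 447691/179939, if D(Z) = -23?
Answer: -26388868296637/10597477715065 ≈ -2.4901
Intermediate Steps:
a = 5 (a = 8 - ((-3 + 3) + 3) = 8 - (0 + 3) = 8 - 1*3 = 8 - 3 = 5)
j(b) = 6*b (j(b) = b*5 + b = 5*b + b = 6*b)
-123268*1/((-224086 + 181191)*(D(290) + j(-225))) - 447691/179939 = -123268*1/((-224086 + 181191)*(-23 + 6*(-225))) - 447691/179939 = -123268*(-1/(42895*(-23 - 1350))) - 447691*1/179939 = -123268/((-1373*(-42895))) - 447691/179939 = -123268/58894835 - 447691/179939 = -26388868296637/10597477715065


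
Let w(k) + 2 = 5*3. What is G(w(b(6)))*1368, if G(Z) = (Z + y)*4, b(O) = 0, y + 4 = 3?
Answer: 65664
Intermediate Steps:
y = -1 (y = -4 + 3 = -1)
w(k) = 13 (w(k) = -2 + 5*3 = -2 + 15 = 13)
G(Z) = -4 + 4*Z (G(Z) = (Z - 1)*4 = (-1 + Z)*4 = -4 + 4*Z)
G(w(b(6)))*1368 = (-4 + 4*13)*1368 = (-4 + 52)*1368 = 48*1368 = 65664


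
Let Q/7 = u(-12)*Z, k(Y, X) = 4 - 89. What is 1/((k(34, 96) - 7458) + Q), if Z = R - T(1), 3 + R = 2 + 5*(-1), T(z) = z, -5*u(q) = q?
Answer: -5/38303 ≈ -0.00013054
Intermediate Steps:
u(q) = -q/5
k(Y, X) = -85
R = -6 (R = -3 + (2 + 5*(-1)) = -3 + (2 - 5) = -3 - 3 = -6)
Z = -7 (Z = -6 - 1*1 = -6 - 1 = -7)
Q = -588/5 (Q = 7*(-1/5*(-12)*(-7)) = 7*((12/5)*(-7)) = 7*(-84/5) = -588/5 ≈ -117.60)
1/((k(34, 96) - 7458) + Q) = 1/((-85 - 7458) - 588/5) = 1/(-7543 - 588/5) = 1/(-38303/5) = -5/38303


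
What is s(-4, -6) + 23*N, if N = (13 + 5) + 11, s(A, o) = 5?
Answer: 672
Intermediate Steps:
N = 29 (N = 18 + 11 = 29)
s(-4, -6) + 23*N = 5 + 23*29 = 5 + 667 = 672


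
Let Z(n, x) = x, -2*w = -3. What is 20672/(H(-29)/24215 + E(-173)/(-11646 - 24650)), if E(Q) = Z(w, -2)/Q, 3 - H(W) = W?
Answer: 1571599360497920/100443113 ≈ 1.5647e+7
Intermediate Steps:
w = 3/2 (w = -½*(-3) = 3/2 ≈ 1.5000)
H(W) = 3 - W
E(Q) = -2/Q
20672/(H(-29)/24215 + E(-173)/(-11646 - 24650)) = 20672/((3 - 1*(-29))/24215 + (-2/(-173))/(-11646 - 24650)) = 20672/((3 + 29)*(1/24215) - 2*(-1/173)/(-36296)) = 20672/(32*(1/24215) + (2/173)*(-1/36296)) = 20672/(32/24215 - 1/3139604) = 20672/(100443113/76025510860) = 20672*(76025510860/100443113) = 1571599360497920/100443113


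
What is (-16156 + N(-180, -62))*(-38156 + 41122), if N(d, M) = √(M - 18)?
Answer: -47918696 + 11864*I*√5 ≈ -4.7919e+7 + 26529.0*I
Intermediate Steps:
N(d, M) = √(-18 + M)
(-16156 + N(-180, -62))*(-38156 + 41122) = (-16156 + √(-18 - 62))*(-38156 + 41122) = (-16156 + √(-80))*2966 = (-16156 + 4*I*√5)*2966 = -47918696 + 11864*I*√5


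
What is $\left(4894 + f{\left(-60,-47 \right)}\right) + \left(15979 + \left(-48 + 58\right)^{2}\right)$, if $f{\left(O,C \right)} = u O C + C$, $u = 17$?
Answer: $68866$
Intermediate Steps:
$f{\left(O,C \right)} = C + 17 C O$ ($f{\left(O,C \right)} = 17 O C + C = 17 C O + C = C + 17 C O$)
$\left(4894 + f{\left(-60,-47 \right)}\right) + \left(15979 + \left(-48 + 58\right)^{2}\right) = \left(4894 - 47 \left(1 + 17 \left(-60\right)\right)\right) + \left(15979 + \left(-48 + 58\right)^{2}\right) = \left(4894 - 47 \left(1 - 1020\right)\right) + \left(15979 + 10^{2}\right) = \left(4894 - -47893\right) + \left(15979 + 100\right) = \left(4894 + 47893\right) + 16079 = 52787 + 16079 = 68866$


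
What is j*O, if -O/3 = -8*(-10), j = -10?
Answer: 2400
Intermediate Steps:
O = -240 (O = -(-24)*(-10) = -3*80 = -240)
j*O = -10*(-240) = 2400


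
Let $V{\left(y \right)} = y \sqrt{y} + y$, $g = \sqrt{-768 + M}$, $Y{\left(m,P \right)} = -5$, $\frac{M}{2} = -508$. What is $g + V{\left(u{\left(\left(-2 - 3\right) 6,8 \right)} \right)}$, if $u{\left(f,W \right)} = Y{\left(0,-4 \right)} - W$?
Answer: $-13 - 13 i \sqrt{13} + 2 i \sqrt{446} \approx -13.0 - 4.6347 i$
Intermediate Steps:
$M = -1016$ ($M = 2 \left(-508\right) = -1016$)
$u{\left(f,W \right)} = -5 - W$
$g = 2 i \sqrt{446}$ ($g = \sqrt{-768 - 1016} = \sqrt{-1784} = 2 i \sqrt{446} \approx 42.237 i$)
$V{\left(y \right)} = y + y^{\frac{3}{2}}$ ($V{\left(y \right)} = y^{\frac{3}{2}} + y = y + y^{\frac{3}{2}}$)
$g + V{\left(u{\left(\left(-2 - 3\right) 6,8 \right)} \right)} = 2 i \sqrt{446} + \left(\left(-5 - 8\right) + \left(-5 - 8\right)^{\frac{3}{2}}\right) = 2 i \sqrt{446} - \left(13 - \left(-13\right)^{\frac{3}{2}}\right) = 2 i \sqrt{446} - \left(13 + 13 i \sqrt{13}\right) = -13 - 13 i \sqrt{13} + 2 i \sqrt{446}$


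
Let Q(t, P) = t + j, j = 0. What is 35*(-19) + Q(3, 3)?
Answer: -662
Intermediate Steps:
Q(t, P) = t (Q(t, P) = t + 0 = t)
35*(-19) + Q(3, 3) = 35*(-19) + 3 = -665 + 3 = -662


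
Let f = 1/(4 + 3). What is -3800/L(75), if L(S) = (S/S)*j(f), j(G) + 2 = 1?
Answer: 3800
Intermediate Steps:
f = 1/7 ≈ 0.14286
j(G) = -1 (j(G) = -2 + 1 = -1)
L(S) = -1 (L(S) = (S/S)*(-1) = 1*(-1) = -1)
-3800/L(75) = -3800/(-1) = -3800*(-1) = 3800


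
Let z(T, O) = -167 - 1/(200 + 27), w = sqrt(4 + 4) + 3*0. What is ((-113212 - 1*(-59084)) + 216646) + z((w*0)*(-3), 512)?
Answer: 36853676/227 ≈ 1.6235e+5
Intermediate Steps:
w = 2*sqrt(2) (w = sqrt(8) + 0 = 2*sqrt(2) + 0 = 2*sqrt(2) ≈ 2.8284)
z(T, O) = -37910/227 (z(T, O) = -167 - 1/227 = -37910/227)
((-113212 - 1*(-59084)) + 216646) + z((w*0)*(-3), 512) = ((-113212 - 1*(-59084)) + 216646) - 37910/227 = ((-113212 + 59084) + 216646) - 37910/227 = (-54128 + 216646) - 37910/227 = 162518 - 37910/227 = 36853676/227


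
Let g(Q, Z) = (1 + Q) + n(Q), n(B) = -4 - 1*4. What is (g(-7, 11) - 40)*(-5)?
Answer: 270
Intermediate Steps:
n(B) = -8 (n(B) = -4 - 4 = -8)
g(Q, Z) = -7 + Q (g(Q, Z) = (1 + Q) - 8 = -7 + Q)
(g(-7, 11) - 40)*(-5) = ((-7 - 7) - 40)*(-5) = (-14 - 40)*(-5) = -54*(-5) = 270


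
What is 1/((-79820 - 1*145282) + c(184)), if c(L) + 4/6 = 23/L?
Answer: -24/5402461 ≈ -4.4424e-6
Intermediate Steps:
c(L) = -⅔ + 23/L
1/((-79820 - 1*145282) + c(184)) = 1/((-79820 - 1*145282) + (-⅔ + 23/184)) = 1/((-79820 - 145282) + (-⅔ + 23*(1/184))) = 1/(-225102 + (-⅔ + ⅛)) = 1/(-225102 - 13/24) = 1/(-5402461/24) = -24/5402461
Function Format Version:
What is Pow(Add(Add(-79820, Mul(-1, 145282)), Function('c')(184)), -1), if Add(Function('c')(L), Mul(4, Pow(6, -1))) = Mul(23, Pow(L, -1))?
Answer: Rational(-24, 5402461) ≈ -4.4424e-6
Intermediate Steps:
Function('c')(L) = Add(Rational(-2, 3), Mul(23, Pow(L, -1)))
Pow(Add(Add(-79820, Mul(-1, 145282)), Function('c')(184)), -1) = Pow(Add(Add(-79820, Mul(-1, 145282)), Add(Rational(-2, 3), Mul(23, Pow(184, -1)))), -1) = Pow(Add(Add(-79820, -145282), Add(Rational(-2, 3), Mul(23, Rational(1, 184)))), -1) = Pow(Add(-225102, Add(Rational(-2, 3), Rational(1, 8))), -1) = Pow(Add(-225102, Rational(-13, 24)), -1) = Pow(Rational(-5402461, 24), -1) = Rational(-24, 5402461)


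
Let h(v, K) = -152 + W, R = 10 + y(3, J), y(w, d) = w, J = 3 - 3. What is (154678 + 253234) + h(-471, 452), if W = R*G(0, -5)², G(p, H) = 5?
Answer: 408085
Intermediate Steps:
J = 0
R = 13 (R = 10 + 3 = 13)
W = 325 (W = 13*5² = 13*25 = 325)
h(v, K) = 173 (h(v, K) = -152 + 325 = 173)
(154678 + 253234) + h(-471, 452) = (154678 + 253234) + 173 = 407912 + 173 = 408085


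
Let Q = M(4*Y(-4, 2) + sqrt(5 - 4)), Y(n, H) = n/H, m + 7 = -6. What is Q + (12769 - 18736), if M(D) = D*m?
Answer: -5876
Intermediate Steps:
m = -13 (m = -7 - 6 = -13)
M(D) = -13*D (M(D) = D*(-13) = -13*D)
Q = 91 (Q = -13*(4*(-4/2) + sqrt(5 - 4)) = -13*(4*(-4*1/2) + sqrt(1)) = -13*(4*(-2) + 1) = -13*(-8 + 1) = -13*(-7) = 91)
Q + (12769 - 18736) = 91 + (12769 - 18736) = 91 - 5967 = -5876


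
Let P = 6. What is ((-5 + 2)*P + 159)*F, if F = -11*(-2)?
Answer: 3102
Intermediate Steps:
F = 22
((-5 + 2)*P + 159)*F = ((-5 + 2)*6 + 159)*22 = (-3*6 + 159)*22 = (-18 + 159)*22 = 141*22 = 3102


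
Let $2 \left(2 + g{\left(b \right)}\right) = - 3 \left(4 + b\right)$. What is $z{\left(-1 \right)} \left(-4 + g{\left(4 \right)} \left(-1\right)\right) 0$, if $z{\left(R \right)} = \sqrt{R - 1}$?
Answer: $0$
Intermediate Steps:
$z{\left(R \right)} = \sqrt{-1 + R}$
$g{\left(b \right)} = -8 - \frac{3 b}{2}$ ($g{\left(b \right)} = -2 + \frac{\left(-3\right) \left(4 + b\right)}{2} = -2 + \frac{-12 - 3 b}{2} = -2 - \left(6 + \frac{3 b}{2}\right) = -8 - \frac{3 b}{2}$)
$z{\left(-1 \right)} \left(-4 + g{\left(4 \right)} \left(-1\right)\right) 0 = \sqrt{-1 - 1} \left(-4 + \left(-8 - 6\right) \left(-1\right)\right) 0 = \sqrt{-2} \left(-4 + \left(-8 - 6\right) \left(-1\right)\right) 0 = i \sqrt{2} \left(-4 - -14\right) 0 = i \sqrt{2} \left(-4 + 14\right) 0 = i \sqrt{2} \cdot 10 \cdot 0 = 10 i \sqrt{2} \cdot 0 = 0$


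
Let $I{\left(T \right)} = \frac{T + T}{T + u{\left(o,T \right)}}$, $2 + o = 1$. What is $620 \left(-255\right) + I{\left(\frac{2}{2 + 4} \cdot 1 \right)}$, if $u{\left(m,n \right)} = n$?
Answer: $-158099$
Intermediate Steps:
$o = -1$ ($o = -2 + 1 = -1$)
$I{\left(T \right)} = 1$ ($I{\left(T \right)} = \frac{T + T}{T + T} = \frac{2 T}{2 T} = 2 T \frac{1}{2 T} = 1$)
$620 \left(-255\right) + I{\left(\frac{2}{2 + 4} \cdot 1 \right)} = 620 \left(-255\right) + 1 = -158100 + 1 = -158099$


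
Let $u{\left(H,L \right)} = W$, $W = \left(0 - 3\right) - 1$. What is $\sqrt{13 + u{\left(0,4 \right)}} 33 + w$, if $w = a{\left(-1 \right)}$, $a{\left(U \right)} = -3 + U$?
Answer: $95$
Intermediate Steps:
$w = -4$ ($w = -3 - 1 = -4$)
$W = -4$ ($W = -3 - 1 = -4$)
$u{\left(H,L \right)} = -4$
$\sqrt{13 + u{\left(0,4 \right)}} 33 + w = \sqrt{13 - 4} \cdot 33 - 4 = \sqrt{9} \cdot 33 - 4 = 3 \cdot 33 - 4 = 99 - 4 = 95$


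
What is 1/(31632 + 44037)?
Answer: 1/75669 ≈ 1.3215e-5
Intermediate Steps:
1/(31632 + 44037) = 1/75669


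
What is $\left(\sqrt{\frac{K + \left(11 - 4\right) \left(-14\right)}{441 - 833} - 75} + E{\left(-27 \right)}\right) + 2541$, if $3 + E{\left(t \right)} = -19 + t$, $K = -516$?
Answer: $2492 + \frac{i \sqrt{14393}}{14} \approx 2492.0 + 8.5694 i$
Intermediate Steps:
$E{\left(t \right)} = -22 + t$ ($E{\left(t \right)} = -3 + \left(-19 + t\right) = -22 + t$)
$\left(\sqrt{\frac{K + \left(11 - 4\right) \left(-14\right)}{441 - 833} - 75} + E{\left(-27 \right)}\right) + 2541 = \left(\sqrt{\frac{-516 + \left(11 - 4\right) \left(-14\right)}{441 - 833} - 75} - 49\right) + 2541 = \left(\sqrt{\frac{-516 + 7 \left(-14\right)}{-392} - 75} - 49\right) + 2541 = \left(\sqrt{\left(-516 - 98\right) \left(- \frac{1}{392}\right) - 75} - 49\right) + 2541 = \left(\sqrt{\left(-614\right) \left(- \frac{1}{392}\right) - 75} - 49\right) + 2541 = \left(\sqrt{\frac{307}{196} - 75} - 49\right) + 2541 = \left(\sqrt{- \frac{14393}{196}} - 49\right) + 2541 = \left(\frac{i \sqrt{14393}}{14} - 49\right) + 2541 = \left(-49 + \frac{i \sqrt{14393}}{14}\right) + 2541 = 2492 + \frac{i \sqrt{14393}}{14}$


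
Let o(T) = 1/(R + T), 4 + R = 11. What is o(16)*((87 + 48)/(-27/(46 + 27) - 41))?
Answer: -1971/13892 ≈ -0.14188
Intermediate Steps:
R = 7 (R = -4 + 11 = 7)
o(T) = 1/(7 + T)
o(16)*((87 + 48)/(-27/(46 + 27) - 41)) = ((87 + 48)/(-27/(46 + 27) - 41))/(7 + 16) = (135/(-27/73 - 41))/23 = (135/(-3020/73))/23 = (135*(-73/3020))/23 = (1/23)*(-1971/604) = -1971/13892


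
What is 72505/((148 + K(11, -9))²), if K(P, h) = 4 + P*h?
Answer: 72505/2809 ≈ 25.812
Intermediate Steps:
72505/((148 + K(11, -9))²) = 72505/((148 + (4 + 11*(-9)))²) = 72505/((148 + (4 - 99))²) = 72505/((148 - 95)²) = 72505/(53²) = 72505/2809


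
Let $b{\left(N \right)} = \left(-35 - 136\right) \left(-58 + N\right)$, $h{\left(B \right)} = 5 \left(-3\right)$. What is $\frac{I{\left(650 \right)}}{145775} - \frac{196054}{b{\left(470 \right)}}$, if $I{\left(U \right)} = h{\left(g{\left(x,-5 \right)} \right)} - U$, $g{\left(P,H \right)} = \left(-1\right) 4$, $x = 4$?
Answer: $\frac{407613161}{146716290} \approx 2.7782$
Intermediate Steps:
$g{\left(P,H \right)} = -4$
$h{\left(B \right)} = -15$
$b{\left(N \right)} = 9918 - 171 N$ ($b{\left(N \right)} = - 171 \left(-58 + N\right) = 9918 - 171 N$)
$I{\left(U \right)} = -15 - U$
$\frac{I{\left(650 \right)}}{145775} - \frac{196054}{b{\left(470 \right)}} = \frac{-15 - 650}{145775} - \frac{196054}{9918 - 80370} = \left(-15 - 650\right) \frac{1}{145775} - \frac{196054}{9918 - 80370} = \left(-665\right) \frac{1}{145775} - \frac{196054}{-70452} = - \frac{19}{4165} - - \frac{98027}{35226} = - \frac{19}{4165} + \frac{98027}{35226} = \frac{407613161}{146716290}$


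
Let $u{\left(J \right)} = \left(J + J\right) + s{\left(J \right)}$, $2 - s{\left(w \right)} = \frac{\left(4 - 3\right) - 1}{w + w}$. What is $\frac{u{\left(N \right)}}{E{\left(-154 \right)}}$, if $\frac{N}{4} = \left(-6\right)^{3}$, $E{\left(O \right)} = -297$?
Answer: $\frac{1726}{297} \approx 5.8114$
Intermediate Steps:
$s{\left(w \right)} = 2$ ($s{\left(w \right)} = 2 - \frac{\left(4 - 3\right) - 1}{w + w} = 2 - \frac{1 - 1}{2 w} = 2 - 0 \frac{1}{2 w} = 2 - 0 = 2 + 0 = 2$)
$N = -864$ ($N = 4 \left(-6\right)^{3} = 4 \left(-216\right) = -864$)
$u{\left(J \right)} = 2 + 2 J$ ($u{\left(J \right)} = \left(J + J\right) + 2 = 2 J + 2 = 2 + 2 J$)
$\frac{u{\left(N \right)}}{E{\left(-154 \right)}} = \frac{2 + 2 \left(-864\right)}{-297} = \left(2 - 1728\right) \left(- \frac{1}{297}\right) = \left(-1726\right) \left(- \frac{1}{297}\right) = \frac{1726}{297}$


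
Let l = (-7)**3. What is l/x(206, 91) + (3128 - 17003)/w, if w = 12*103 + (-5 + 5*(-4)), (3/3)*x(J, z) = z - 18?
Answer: -1428248/88403 ≈ -16.156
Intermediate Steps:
x(J, z) = -18 + z (x(J, z) = z - 18 = -18 + z)
w = 1211 (w = 1236 + (-5 - 20) = 1236 - 25 = 1211)
l = -343
l/x(206, 91) + (3128 - 17003)/w = -343/(-18 + 91) + (3128 - 17003)/1211 = -343/73 - 13875*1/1211 = -343*1/73 - 13875/1211 = -343/73 - 13875/1211 = -1428248/88403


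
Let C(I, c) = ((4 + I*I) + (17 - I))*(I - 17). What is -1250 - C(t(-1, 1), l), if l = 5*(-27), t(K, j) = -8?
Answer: 1075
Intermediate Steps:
l = -135
C(I, c) = (-17 + I)*(21 + I² - I) (C(I, c) = ((4 + I²) + (17 - I))*(-17 + I) = (21 + I² - I)*(-17 + I) = (-17 + I)*(21 + I² - I))
-1250 - C(t(-1, 1), l) = -1250 - (-357 + (-8)³ - 18*(-8)² + 38*(-8)) = -1250 - (-357 - 512 - 18*64 - 304) = -1250 - (-357 - 512 - 1152 - 304) = -1250 - 1*(-2325) = -1250 + 2325 = 1075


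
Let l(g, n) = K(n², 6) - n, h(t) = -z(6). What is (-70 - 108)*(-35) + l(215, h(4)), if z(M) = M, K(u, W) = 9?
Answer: 6245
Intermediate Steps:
h(t) = -6 (h(t) = -1*6 = -6)
l(g, n) = 9 - n
(-70 - 108)*(-35) + l(215, h(4)) = (-70 - 108)*(-35) + (9 - 1*(-6)) = -178*(-35) + (9 + 6) = 6230 + 15 = 6245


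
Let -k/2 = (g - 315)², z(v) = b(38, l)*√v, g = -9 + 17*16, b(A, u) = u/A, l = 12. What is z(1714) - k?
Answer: 5408 + 6*√1714/19 ≈ 5421.1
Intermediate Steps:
g = 263 (g = -9 + 272 = 263)
z(v) = 6*√v/19 (z(v) = (12/38)*√v = (12*(1/38))*√v = 6*√v/19)
k = -5408 (k = -2*(263 - 315)² = -2*(-52)² = -2*2704 = -5408)
z(1714) - k = 6*√1714/19 - 1*(-5408) = 6*√1714/19 + 5408 = 5408 + 6*√1714/19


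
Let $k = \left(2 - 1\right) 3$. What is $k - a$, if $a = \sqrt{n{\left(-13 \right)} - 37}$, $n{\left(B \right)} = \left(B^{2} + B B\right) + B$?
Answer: $3 - 12 \sqrt{2} \approx -13.971$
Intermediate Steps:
$n{\left(B \right)} = B + 2 B^{2}$ ($n{\left(B \right)} = \left(B^{2} + B^{2}\right) + B = 2 B^{2} + B = B + 2 B^{2}$)
$k = 3$ ($k = 1 \cdot 3 = 3$)
$a = 12 \sqrt{2}$ ($a = \sqrt{- 13 \left(1 + 2 \left(-13\right)\right) - 37} = \sqrt{- 13 \left(1 - 26\right) - 37} = \sqrt{\left(-13\right) \left(-25\right) - 37} = \sqrt{325 - 37} = \sqrt{288} = 12 \sqrt{2} \approx 16.971$)
$k - a = 3 - 12 \sqrt{2}$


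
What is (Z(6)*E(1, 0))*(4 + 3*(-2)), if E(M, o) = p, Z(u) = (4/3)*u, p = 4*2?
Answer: -128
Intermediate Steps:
p = 8
Z(u) = 4*u/3 (Z(u) = (4*(1/3))*u = 4*u/3)
E(M, o) = 8
(Z(6)*E(1, 0))*(4 + 3*(-2)) = (((4/3)*6)*8)*(4 + 3*(-2)) = (8*8)*(4 - 6) = 64*(-2) = -128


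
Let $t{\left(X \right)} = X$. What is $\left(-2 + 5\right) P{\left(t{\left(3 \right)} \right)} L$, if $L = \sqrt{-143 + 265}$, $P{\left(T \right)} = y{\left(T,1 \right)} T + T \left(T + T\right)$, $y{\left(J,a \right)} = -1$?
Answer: $45 \sqrt{122} \approx 497.04$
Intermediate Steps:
$P{\left(T \right)} = - T + 2 T^{2}$ ($P{\left(T \right)} = - T + T \left(T + T\right) = - T + T 2 T = - T + 2 T^{2}$)
$L = \sqrt{122} \approx 11.045$
$\left(-2 + 5\right) P{\left(t{\left(3 \right)} \right)} L = \left(-2 + 5\right) 3 \left(-1 + 2 \cdot 3\right) \sqrt{122} = 3 \cdot 3 \left(-1 + 6\right) \sqrt{122} = 3 \cdot 3 \cdot 5 \sqrt{122} = 3 \cdot 15 \sqrt{122} = 45 \sqrt{122}$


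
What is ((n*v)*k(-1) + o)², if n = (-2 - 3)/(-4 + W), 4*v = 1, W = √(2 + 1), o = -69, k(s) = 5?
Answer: 12168019/2704 - 10900*√3/169 ≈ 4388.3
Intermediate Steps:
W = √3 ≈ 1.7320
v = ¼ (v = (¼)*1 = ¼ ≈ 0.25000)
n = -5/(-4 + √3) (n = (-2 - 3)/(-4 + √3) = -5/(-4 + √3) ≈ 2.2046)
((n*v)*k(-1) + o)² = (((20/13 + 5*√3/13)*(¼))*5 - 69)² = ((5/13 + 5*√3/52)*5 - 69)² = ((25/13 + 25*√3/52) - 69)² = (-872/13 + 25*√3/52)²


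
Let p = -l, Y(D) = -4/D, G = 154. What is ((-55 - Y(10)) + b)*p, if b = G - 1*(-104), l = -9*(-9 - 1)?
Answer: -18306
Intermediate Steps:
l = 90 (l = -9*(-10) = 90)
p = -90 (p = -1*90 = -90)
b = 258 (b = 154 - 1*(-104) = 154 + 104 = 258)
((-55 - Y(10)) + b)*p = ((-55 - (-4)/10) + 258)*(-90) = ((-55 - 1*(-⅖)) + 258)*(-90) = ((-55 + ⅖) + 258)*(-90) = (-273/5 + 258)*(-90) = (1017/5)*(-90) = -18306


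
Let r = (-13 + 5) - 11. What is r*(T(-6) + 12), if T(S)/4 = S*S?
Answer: -2964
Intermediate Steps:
T(S) = 4*S² (T(S) = 4*(S*S) = 4*S²)
r = -19 (r = -8 - 11 = -19)
r*(T(-6) + 12) = -19*(4*(-6)² + 12) = -19*(4*36 + 12) = -19*(144 + 12) = -19*156 = -2964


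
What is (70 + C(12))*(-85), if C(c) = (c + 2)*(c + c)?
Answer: -34510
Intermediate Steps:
C(c) = 2*c*(2 + c) (C(c) = (2 + c)*(2*c) = 2*c*(2 + c))
(70 + C(12))*(-85) = (70 + 2*12*(2 + 12))*(-85) = (70 + 2*12*14)*(-85) = (70 + 336)*(-85) = 406*(-85) = -34510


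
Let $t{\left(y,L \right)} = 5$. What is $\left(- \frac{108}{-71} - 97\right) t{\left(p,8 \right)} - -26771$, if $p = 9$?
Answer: $\frac{1866846}{71} \approx 26294.0$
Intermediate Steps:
$\left(- \frac{108}{-71} - 97\right) t{\left(p,8 \right)} - -26771 = \left(- \frac{108}{-71} - 97\right) 5 - -26771 = \left(\left(-108\right) \left(- \frac{1}{71}\right) - 97\right) 5 + 26771 = \left(\frac{108}{71} - 97\right) 5 + 26771 = \left(- \frac{6779}{71}\right) 5 + 26771 = - \frac{33895}{71} + 26771 = \frac{1866846}{71}$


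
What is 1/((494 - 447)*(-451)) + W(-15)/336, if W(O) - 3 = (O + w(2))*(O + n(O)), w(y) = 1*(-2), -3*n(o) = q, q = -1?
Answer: 16045121/21366576 ≈ 0.75095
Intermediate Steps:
n(o) = 1/3 (n(o) = -1/3*(-1) = 1/3)
w(y) = -2
W(O) = 3 + (-2 + O)*(1/3 + O) (W(O) = 3 + (O - 2)*(O + 1/3) = 3 + (-2 + O)*(1/3 + O))
1/((494 - 447)*(-451)) + W(-15)/336 = 1/((494 - 447)*(-451)) + (7/3 + (-15)**2 - 5/3*(-15))/336 = -1/451/47 + (7/3 + 225 + 25)*(1/336) = (1/47)*(-1/451) + (757/3)*(1/336) = -1/21197 + 757/1008 = 16045121/21366576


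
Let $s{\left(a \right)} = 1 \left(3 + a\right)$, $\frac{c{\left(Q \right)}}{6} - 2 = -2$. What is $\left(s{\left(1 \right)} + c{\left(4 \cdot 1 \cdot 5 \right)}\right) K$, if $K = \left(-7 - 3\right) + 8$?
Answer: $-8$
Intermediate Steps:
$c{\left(Q \right)} = 0$ ($c{\left(Q \right)} = 12 + 6 \left(-2\right) = 12 - 12 = 0$)
$K = -2$ ($K = -10 + 8 = -2$)
$s{\left(a \right)} = 3 + a$
$\left(s{\left(1 \right)} + c{\left(4 \cdot 1 \cdot 5 \right)}\right) K = \left(\left(3 + 1\right) + 0\right) \left(-2\right) = \left(4 + 0\right) \left(-2\right) = 4 \left(-2\right) = -8$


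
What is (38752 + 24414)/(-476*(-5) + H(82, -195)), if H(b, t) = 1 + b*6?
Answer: 63166/2873 ≈ 21.986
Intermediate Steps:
H(b, t) = 1 + 6*b
(38752 + 24414)/(-476*(-5) + H(82, -195)) = (38752 + 24414)/(-476*(-5) + (1 + 6*82)) = 63166/(2380 + (1 + 492)) = 63166/(2380 + 493) = 63166/2873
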